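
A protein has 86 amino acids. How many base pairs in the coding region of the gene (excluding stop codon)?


Each amino acid = 1 codon = 3 bp
bp = 86 * 3 = 258 bp

258 bp


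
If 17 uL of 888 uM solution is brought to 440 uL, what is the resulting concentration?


C2 = C1 * V1 / V2
C2 = 888 * 17 / 440
C2 = 34.3091 uM

34.3091 uM


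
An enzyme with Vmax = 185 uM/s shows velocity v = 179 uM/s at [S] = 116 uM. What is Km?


Km = [S] * (Vmax - v) / v
Km = 116 * (185 - 179) / 179
Km = 3.8883 uM

3.8883 uM


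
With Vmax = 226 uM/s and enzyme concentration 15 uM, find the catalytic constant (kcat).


kcat = Vmax / [E]t
kcat = 226 / 15
kcat = 15.0667 s^-1

15.0667 s^-1


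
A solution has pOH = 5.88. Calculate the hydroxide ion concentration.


[OH-] = 10^(-pOH)
[OH-] = 10^(-5.88)
[OH-] = 1.318e-06 M

1.318e-06 M


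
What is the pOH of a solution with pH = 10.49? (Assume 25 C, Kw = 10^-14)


pOH = 14 - pH
pOH = 14 - 10.49
pOH = 3.51

3.51


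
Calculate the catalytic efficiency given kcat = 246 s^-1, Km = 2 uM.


Catalytic efficiency = kcat / Km
= 246 / 2
= 123.0 uM^-1*s^-1

123.0 uM^-1*s^-1


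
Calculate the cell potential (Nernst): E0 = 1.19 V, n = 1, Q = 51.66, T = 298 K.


E = E0 - (RT/nF) * ln(Q)
E = 1.19 - (8.314 * 298 / (1 * 96485)) * ln(51.66)
E = 1.0887 V

1.0887 V


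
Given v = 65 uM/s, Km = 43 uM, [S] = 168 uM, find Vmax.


Vmax = v * (Km + [S]) / [S]
Vmax = 65 * (43 + 168) / 168
Vmax = 81.6369 uM/s

81.6369 uM/s


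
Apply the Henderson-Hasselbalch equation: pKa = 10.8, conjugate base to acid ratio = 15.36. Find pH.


pH = pKa + log10([A-]/[HA])
pH = 10.8 + log10(15.36)
pH = 11.9864

11.9864


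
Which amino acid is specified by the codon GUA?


Standard genetic code lookup.
Codon GUA -> Val

Val


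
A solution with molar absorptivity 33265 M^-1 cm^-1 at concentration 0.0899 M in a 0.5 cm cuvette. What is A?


A = epsilon * c * l
A = 33265 * 0.0899 * 0.5
A = 1495.2617

1495.2617


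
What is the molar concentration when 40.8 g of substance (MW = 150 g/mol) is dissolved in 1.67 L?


C = (mass / MW) / volume
C = (40.8 / 150) / 1.67
C = 0.1629 M

0.1629 M


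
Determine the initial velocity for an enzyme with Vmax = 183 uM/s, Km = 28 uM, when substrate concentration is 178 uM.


v = Vmax * [S] / (Km + [S])
v = 183 * 178 / (28 + 178)
v = 158.1262 uM/s

158.1262 uM/s


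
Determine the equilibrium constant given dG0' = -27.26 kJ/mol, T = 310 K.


Keq = exp(-dG0 * 1000 / (R * T))
Keq = exp(-(-27.26) * 1000 / (8.314 * 310))
Keq = 39214.2795

39214.2795


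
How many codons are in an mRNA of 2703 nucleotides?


codons = nucleotides / 3
codons = 2703 / 3 = 901

901


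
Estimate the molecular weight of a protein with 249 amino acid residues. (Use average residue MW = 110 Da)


MW = n_residues * 110 Da
MW = 249 * 110
MW = 27390 Da

27390 Da


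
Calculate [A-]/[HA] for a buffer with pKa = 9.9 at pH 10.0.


[A-]/[HA] = 10^(pH - pKa)
= 10^(10.0 - 9.9)
= 1.2589

1.2589


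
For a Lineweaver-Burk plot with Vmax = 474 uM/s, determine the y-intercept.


y-intercept = 1/Vmax
= 1/474
= 0.0021 s/uM

0.0021 s/uM


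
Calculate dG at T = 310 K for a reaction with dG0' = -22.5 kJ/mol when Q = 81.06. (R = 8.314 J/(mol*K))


dG = dG0' + RT * ln(Q) / 1000
dG = -22.5 + 8.314 * 310 * ln(81.06) / 1000
dG = -11.1721 kJ/mol

-11.1721 kJ/mol


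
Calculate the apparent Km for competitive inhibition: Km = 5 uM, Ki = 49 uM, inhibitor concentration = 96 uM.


Km_app = Km * (1 + [I]/Ki)
Km_app = 5 * (1 + 96/49)
Km_app = 14.7959 uM

14.7959 uM


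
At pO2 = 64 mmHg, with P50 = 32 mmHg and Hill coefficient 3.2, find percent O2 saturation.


Y = pO2^n / (P50^n + pO2^n)
Y = 64^3.2 / (32^3.2 + 64^3.2)
Y = 90.19%

90.19%


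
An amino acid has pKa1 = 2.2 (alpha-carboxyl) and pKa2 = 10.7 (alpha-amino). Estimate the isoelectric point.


pI = (pKa1 + pKa2) / 2
pI = (2.2 + 10.7) / 2
pI = 6.45

6.45


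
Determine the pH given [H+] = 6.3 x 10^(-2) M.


pH = -log10([H+])
pH = -log10(6.3 x 10^(-2))
pH = 1.2007

1.2007


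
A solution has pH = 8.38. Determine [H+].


[H+] = 10^(-pH)
[H+] = 10^(-8.38)
[H+] = 4.169e-09 M

4.169e-09 M


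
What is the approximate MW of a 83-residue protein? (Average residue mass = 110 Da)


MW = n_residues * 110 Da
MW = 83 * 110
MW = 9130 Da

9130 Da


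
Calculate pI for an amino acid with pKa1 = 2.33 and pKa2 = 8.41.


pI = (pKa1 + pKa2) / 2
pI = (2.33 + 8.41) / 2
pI = 5.37

5.37


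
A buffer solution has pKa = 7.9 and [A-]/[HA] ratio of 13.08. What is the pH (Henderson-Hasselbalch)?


pH = pKa + log10([A-]/[HA])
pH = 7.9 + log10(13.08)
pH = 9.0166

9.0166


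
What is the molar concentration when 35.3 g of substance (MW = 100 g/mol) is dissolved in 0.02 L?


C = (mass / MW) / volume
C = (35.3 / 100) / 0.02
C = 17.65 M

17.65 M


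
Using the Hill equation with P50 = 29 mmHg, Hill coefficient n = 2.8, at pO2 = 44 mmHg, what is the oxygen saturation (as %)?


Y = pO2^n / (P50^n + pO2^n)
Y = 44^2.8 / (29^2.8 + 44^2.8)
Y = 76.27%

76.27%


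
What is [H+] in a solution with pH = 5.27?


[H+] = 10^(-pH)
[H+] = 10^(-5.27)
[H+] = 5.370e-06 M

5.370e-06 M


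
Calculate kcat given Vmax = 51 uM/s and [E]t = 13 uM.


kcat = Vmax / [E]t
kcat = 51 / 13
kcat = 3.9231 s^-1

3.9231 s^-1


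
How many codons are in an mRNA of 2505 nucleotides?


codons = nucleotides / 3
codons = 2505 / 3 = 835

835


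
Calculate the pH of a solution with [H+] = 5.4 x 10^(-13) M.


pH = -log10([H+])
pH = -log10(5.4 x 10^(-13))
pH = 12.2676

12.2676


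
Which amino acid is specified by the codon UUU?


Standard genetic code lookup.
Codon UUU -> Phe

Phe


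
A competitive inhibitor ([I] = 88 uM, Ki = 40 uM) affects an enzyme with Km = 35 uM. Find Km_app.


Km_app = Km * (1 + [I]/Ki)
Km_app = 35 * (1 + 88/40)
Km_app = 112.0 uM

112.0 uM


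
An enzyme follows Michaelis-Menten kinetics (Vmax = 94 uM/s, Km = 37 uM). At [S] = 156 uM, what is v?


v = Vmax * [S] / (Km + [S])
v = 94 * 156 / (37 + 156)
v = 75.9793 uM/s

75.9793 uM/s


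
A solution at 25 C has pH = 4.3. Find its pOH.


pOH = 14 - pH
pOH = 14 - 4.3
pOH = 9.7

9.7


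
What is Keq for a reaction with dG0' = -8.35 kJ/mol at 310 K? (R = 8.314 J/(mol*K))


Keq = exp(-dG0 * 1000 / (R * T))
Keq = exp(-(-8.35) * 1000 / (8.314 * 310))
Keq = 25.528

25.528


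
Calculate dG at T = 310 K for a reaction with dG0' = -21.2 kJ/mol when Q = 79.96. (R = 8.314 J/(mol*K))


dG = dG0' + RT * ln(Q) / 1000
dG = -21.2 + 8.314 * 310 * ln(79.96) / 1000
dG = -9.9073 kJ/mol

-9.9073 kJ/mol


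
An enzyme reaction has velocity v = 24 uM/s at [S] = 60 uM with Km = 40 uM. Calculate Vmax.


Vmax = v * (Km + [S]) / [S]
Vmax = 24 * (40 + 60) / 60
Vmax = 40.0 uM/s

40.0 uM/s


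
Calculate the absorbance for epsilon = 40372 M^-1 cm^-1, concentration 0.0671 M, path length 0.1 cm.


A = epsilon * c * l
A = 40372 * 0.0671 * 0.1
A = 270.8961

270.8961


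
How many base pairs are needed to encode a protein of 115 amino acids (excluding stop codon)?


Each amino acid = 1 codon = 3 bp
bp = 115 * 3 = 345 bp

345 bp


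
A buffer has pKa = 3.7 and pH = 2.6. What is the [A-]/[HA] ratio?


[A-]/[HA] = 10^(pH - pKa)
= 10^(2.6 - 3.7)
= 0.0794

0.0794


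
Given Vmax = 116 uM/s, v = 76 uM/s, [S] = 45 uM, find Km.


Km = [S] * (Vmax - v) / v
Km = 45 * (116 - 76) / 76
Km = 23.6842 uM

23.6842 uM


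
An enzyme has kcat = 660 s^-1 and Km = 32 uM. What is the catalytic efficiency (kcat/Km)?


Catalytic efficiency = kcat / Km
= 660 / 32
= 20.625 uM^-1*s^-1

20.625 uM^-1*s^-1


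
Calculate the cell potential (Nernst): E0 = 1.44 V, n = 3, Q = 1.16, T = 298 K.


E = E0 - (RT/nF) * ln(Q)
E = 1.44 - (8.314 * 298 / (3 * 96485)) * ln(1.16)
E = 1.4387 V

1.4387 V


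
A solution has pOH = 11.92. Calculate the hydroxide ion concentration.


[OH-] = 10^(-pOH)
[OH-] = 10^(-11.92)
[OH-] = 1.202e-12 M

1.202e-12 M


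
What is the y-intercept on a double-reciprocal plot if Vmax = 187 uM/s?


y-intercept = 1/Vmax
= 1/187
= 0.0053 s/uM

0.0053 s/uM


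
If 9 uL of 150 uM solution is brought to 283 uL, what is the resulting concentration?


C2 = C1 * V1 / V2
C2 = 150 * 9 / 283
C2 = 4.7703 uM

4.7703 uM


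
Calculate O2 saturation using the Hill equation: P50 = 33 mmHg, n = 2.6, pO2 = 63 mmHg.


Y = pO2^n / (P50^n + pO2^n)
Y = 63^2.6 / (33^2.6 + 63^2.6)
Y = 84.31%

84.31%


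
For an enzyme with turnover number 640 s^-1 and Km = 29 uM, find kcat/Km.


Catalytic efficiency = kcat / Km
= 640 / 29
= 22.069 uM^-1*s^-1

22.069 uM^-1*s^-1


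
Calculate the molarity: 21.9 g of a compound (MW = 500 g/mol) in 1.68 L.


C = (mass / MW) / volume
C = (21.9 / 500) / 1.68
C = 0.0261 M

0.0261 M


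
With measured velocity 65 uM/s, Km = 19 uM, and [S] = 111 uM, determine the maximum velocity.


Vmax = v * (Km + [S]) / [S]
Vmax = 65 * (19 + 111) / 111
Vmax = 76.1261 uM/s

76.1261 uM/s


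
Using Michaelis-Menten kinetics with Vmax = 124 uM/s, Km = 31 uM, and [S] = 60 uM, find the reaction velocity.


v = Vmax * [S] / (Km + [S])
v = 124 * 60 / (31 + 60)
v = 81.7582 uM/s

81.7582 uM/s


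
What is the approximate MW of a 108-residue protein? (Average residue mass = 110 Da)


MW = n_residues * 110 Da
MW = 108 * 110
MW = 11880 Da

11880 Da


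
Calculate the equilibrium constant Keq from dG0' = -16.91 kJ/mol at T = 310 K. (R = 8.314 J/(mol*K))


Keq = exp(-dG0 * 1000 / (R * T))
Keq = exp(-(-16.91) * 1000 / (8.314 * 310))
Keq = 706.9981

706.9981


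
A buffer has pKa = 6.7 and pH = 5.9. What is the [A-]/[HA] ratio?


[A-]/[HA] = 10^(pH - pKa)
= 10^(5.9 - 6.7)
= 0.1585

0.1585


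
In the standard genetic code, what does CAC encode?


Standard genetic code lookup.
Codon CAC -> His

His


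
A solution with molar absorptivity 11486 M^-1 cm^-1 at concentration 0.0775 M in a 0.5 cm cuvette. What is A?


A = epsilon * c * l
A = 11486 * 0.0775 * 0.5
A = 445.0825

445.0825


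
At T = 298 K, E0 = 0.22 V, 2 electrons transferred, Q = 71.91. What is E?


E = E0 - (RT/nF) * ln(Q)
E = 0.22 - (8.314 * 298 / (2 * 96485)) * ln(71.91)
E = 0.1651 V

0.1651 V


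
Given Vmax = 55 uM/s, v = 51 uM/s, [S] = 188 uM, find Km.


Km = [S] * (Vmax - v) / v
Km = 188 * (55 - 51) / 51
Km = 14.7451 uM

14.7451 uM


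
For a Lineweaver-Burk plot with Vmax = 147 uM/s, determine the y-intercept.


y-intercept = 1/Vmax
= 1/147
= 0.0068 s/uM

0.0068 s/uM


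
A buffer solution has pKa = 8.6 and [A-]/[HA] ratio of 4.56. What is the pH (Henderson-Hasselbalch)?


pH = pKa + log10([A-]/[HA])
pH = 8.6 + log10(4.56)
pH = 9.259

9.259


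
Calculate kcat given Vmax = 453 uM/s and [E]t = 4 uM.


kcat = Vmax / [E]t
kcat = 453 / 4
kcat = 113.25 s^-1

113.25 s^-1


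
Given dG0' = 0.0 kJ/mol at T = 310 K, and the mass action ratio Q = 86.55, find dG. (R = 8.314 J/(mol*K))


dG = dG0' + RT * ln(Q) / 1000
dG = 0.0 + 8.314 * 310 * ln(86.55) / 1000
dG = 11.4968 kJ/mol

11.4968 kJ/mol


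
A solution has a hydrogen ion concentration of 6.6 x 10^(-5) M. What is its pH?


pH = -log10([H+])
pH = -log10(6.6 x 10^(-5))
pH = 4.1805

4.1805


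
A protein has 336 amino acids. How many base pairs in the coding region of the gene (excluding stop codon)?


Each amino acid = 1 codon = 3 bp
bp = 336 * 3 = 1008 bp

1008 bp


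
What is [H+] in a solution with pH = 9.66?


[H+] = 10^(-pH)
[H+] = 10^(-9.66)
[H+] = 2.188e-10 M

2.188e-10 M


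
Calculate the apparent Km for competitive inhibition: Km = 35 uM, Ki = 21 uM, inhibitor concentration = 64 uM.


Km_app = Km * (1 + [I]/Ki)
Km_app = 35 * (1 + 64/21)
Km_app = 141.6667 uM

141.6667 uM


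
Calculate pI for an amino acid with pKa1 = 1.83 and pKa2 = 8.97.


pI = (pKa1 + pKa2) / 2
pI = (1.83 + 8.97) / 2
pI = 5.4

5.4


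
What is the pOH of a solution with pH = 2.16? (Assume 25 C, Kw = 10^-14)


pOH = 14 - pH
pOH = 14 - 2.16
pOH = 11.84

11.84


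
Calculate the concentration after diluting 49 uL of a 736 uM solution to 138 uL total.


C2 = C1 * V1 / V2
C2 = 736 * 49 / 138
C2 = 261.3333 uM

261.3333 uM


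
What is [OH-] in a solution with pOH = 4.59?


[OH-] = 10^(-pOH)
[OH-] = 10^(-4.59)
[OH-] = 2.570e-05 M

2.570e-05 M


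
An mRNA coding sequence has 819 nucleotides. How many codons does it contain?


codons = nucleotides / 3
codons = 819 / 3 = 273

273


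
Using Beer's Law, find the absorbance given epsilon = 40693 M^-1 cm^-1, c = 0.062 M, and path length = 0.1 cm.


A = epsilon * c * l
A = 40693 * 0.062 * 0.1
A = 252.2966

252.2966


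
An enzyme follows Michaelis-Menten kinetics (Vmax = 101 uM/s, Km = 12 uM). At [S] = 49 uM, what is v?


v = Vmax * [S] / (Km + [S])
v = 101 * 49 / (12 + 49)
v = 81.1311 uM/s

81.1311 uM/s


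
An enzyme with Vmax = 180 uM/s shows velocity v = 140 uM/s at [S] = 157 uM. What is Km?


Km = [S] * (Vmax - v) / v
Km = 157 * (180 - 140) / 140
Km = 44.8571 uM

44.8571 uM


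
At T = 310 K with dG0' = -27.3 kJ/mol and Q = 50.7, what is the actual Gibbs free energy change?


dG = dG0' + RT * ln(Q) / 1000
dG = -27.3 + 8.314 * 310 * ln(50.7) / 1000
dG = -17.1816 kJ/mol

-17.1816 kJ/mol


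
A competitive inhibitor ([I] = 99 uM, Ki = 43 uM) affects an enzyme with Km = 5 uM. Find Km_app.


Km_app = Km * (1 + [I]/Ki)
Km_app = 5 * (1 + 99/43)
Km_app = 16.5116 uM

16.5116 uM


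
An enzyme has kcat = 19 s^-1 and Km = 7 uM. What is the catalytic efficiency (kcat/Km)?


Catalytic efficiency = kcat / Km
= 19 / 7
= 2.7143 uM^-1*s^-1

2.7143 uM^-1*s^-1


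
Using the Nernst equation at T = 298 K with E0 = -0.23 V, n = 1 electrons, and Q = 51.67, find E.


E = E0 - (RT/nF) * ln(Q)
E = -0.23 - (8.314 * 298 / (1 * 96485)) * ln(51.67)
E = -0.3313 V

-0.3313 V


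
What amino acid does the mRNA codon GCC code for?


Standard genetic code lookup.
Codon GCC -> Ala

Ala


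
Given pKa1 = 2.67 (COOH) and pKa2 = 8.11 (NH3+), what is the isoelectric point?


pI = (pKa1 + pKa2) / 2
pI = (2.67 + 8.11) / 2
pI = 5.39

5.39


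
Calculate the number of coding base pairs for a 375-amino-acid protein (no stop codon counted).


Each amino acid = 1 codon = 3 bp
bp = 375 * 3 = 1125 bp

1125 bp


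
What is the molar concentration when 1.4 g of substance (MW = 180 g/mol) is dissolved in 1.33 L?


C = (mass / MW) / volume
C = (1.4 / 180) / 1.33
C = 0.0058 M

0.0058 M


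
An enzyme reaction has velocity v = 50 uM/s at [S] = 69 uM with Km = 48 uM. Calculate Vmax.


Vmax = v * (Km + [S]) / [S]
Vmax = 50 * (48 + 69) / 69
Vmax = 84.7826 uM/s

84.7826 uM/s


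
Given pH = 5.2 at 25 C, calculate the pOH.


pOH = 14 - pH
pOH = 14 - 5.2
pOH = 8.8

8.8


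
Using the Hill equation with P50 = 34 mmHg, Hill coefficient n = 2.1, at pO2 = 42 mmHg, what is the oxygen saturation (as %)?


Y = pO2^n / (P50^n + pO2^n)
Y = 42^2.1 / (34^2.1 + 42^2.1)
Y = 60.92%

60.92%


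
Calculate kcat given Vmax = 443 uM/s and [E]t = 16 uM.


kcat = Vmax / [E]t
kcat = 443 / 16
kcat = 27.6875 s^-1

27.6875 s^-1


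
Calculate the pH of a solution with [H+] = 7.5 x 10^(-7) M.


pH = -log10([H+])
pH = -log10(7.5 x 10^(-7))
pH = 6.1249

6.1249


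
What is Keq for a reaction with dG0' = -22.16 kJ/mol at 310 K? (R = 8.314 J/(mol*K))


Keq = exp(-dG0 * 1000 / (R * T))
Keq = exp(-(-22.16) * 1000 / (8.314 * 310))
Keq = 5420.8717

5420.8717


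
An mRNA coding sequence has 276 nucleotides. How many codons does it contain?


codons = nucleotides / 3
codons = 276 / 3 = 92

92


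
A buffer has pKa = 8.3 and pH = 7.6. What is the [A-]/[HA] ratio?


[A-]/[HA] = 10^(pH - pKa)
= 10^(7.6 - 8.3)
= 0.1995

0.1995


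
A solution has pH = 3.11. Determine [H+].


[H+] = 10^(-pH)
[H+] = 10^(-3.11)
[H+] = 7.762e-04 M

7.762e-04 M


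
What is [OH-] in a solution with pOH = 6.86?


[OH-] = 10^(-pOH)
[OH-] = 10^(-6.86)
[OH-] = 1.380e-07 M

1.380e-07 M


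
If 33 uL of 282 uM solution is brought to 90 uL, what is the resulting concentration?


C2 = C1 * V1 / V2
C2 = 282 * 33 / 90
C2 = 103.4 uM

103.4 uM


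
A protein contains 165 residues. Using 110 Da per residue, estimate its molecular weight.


MW = n_residues * 110 Da
MW = 165 * 110
MW = 18150 Da

18150 Da


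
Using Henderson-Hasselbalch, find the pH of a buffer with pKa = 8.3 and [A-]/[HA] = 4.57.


pH = pKa + log10([A-]/[HA])
pH = 8.3 + log10(4.57)
pH = 8.9599

8.9599


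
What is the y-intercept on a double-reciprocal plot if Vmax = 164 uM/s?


y-intercept = 1/Vmax
= 1/164
= 0.0061 s/uM

0.0061 s/uM


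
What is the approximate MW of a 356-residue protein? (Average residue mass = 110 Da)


MW = n_residues * 110 Da
MW = 356 * 110
MW = 39160 Da

39160 Da


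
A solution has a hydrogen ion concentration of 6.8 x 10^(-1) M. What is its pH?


pH = -log10([H+])
pH = -log10(6.8 x 10^(-1))
pH = 0.1675

0.1675


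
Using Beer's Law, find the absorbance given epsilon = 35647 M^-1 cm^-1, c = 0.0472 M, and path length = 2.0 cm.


A = epsilon * c * l
A = 35647 * 0.0472 * 2.0
A = 3365.0768

3365.0768


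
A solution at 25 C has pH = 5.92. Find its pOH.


pOH = 14 - pH
pOH = 14 - 5.92
pOH = 8.08

8.08


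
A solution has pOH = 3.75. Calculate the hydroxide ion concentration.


[OH-] = 10^(-pOH)
[OH-] = 10^(-3.75)
[OH-] = 1.778e-04 M

1.778e-04 M


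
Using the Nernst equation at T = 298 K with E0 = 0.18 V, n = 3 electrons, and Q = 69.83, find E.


E = E0 - (RT/nF) * ln(Q)
E = 0.18 - (8.314 * 298 / (3 * 96485)) * ln(69.83)
E = 0.1437 V

0.1437 V


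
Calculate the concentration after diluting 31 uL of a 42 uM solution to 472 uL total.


C2 = C1 * V1 / V2
C2 = 42 * 31 / 472
C2 = 2.7585 uM

2.7585 uM


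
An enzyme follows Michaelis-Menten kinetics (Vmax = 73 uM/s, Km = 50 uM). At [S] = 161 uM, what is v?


v = Vmax * [S] / (Km + [S])
v = 73 * 161 / (50 + 161)
v = 55.7014 uM/s

55.7014 uM/s


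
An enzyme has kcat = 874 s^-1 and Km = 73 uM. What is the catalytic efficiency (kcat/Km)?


Catalytic efficiency = kcat / Km
= 874 / 73
= 11.9726 uM^-1*s^-1

11.9726 uM^-1*s^-1


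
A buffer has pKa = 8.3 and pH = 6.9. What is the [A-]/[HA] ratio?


[A-]/[HA] = 10^(pH - pKa)
= 10^(6.9 - 8.3)
= 0.0398

0.0398


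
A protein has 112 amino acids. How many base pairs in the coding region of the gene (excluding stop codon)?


Each amino acid = 1 codon = 3 bp
bp = 112 * 3 = 336 bp

336 bp


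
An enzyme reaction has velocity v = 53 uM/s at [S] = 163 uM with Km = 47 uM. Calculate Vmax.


Vmax = v * (Km + [S]) / [S]
Vmax = 53 * (47 + 163) / 163
Vmax = 68.2822 uM/s

68.2822 uM/s


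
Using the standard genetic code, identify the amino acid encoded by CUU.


Standard genetic code lookup.
Codon CUU -> Leu

Leu


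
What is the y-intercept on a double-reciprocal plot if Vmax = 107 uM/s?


y-intercept = 1/Vmax
= 1/107
= 0.0093 s/uM

0.0093 s/uM


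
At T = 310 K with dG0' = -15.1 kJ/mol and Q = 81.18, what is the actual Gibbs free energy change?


dG = dG0' + RT * ln(Q) / 1000
dG = -15.1 + 8.314 * 310 * ln(81.18) / 1000
dG = -3.7683 kJ/mol

-3.7683 kJ/mol


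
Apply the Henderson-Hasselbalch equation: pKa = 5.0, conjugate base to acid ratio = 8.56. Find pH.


pH = pKa + log10([A-]/[HA])
pH = 5.0 + log10(8.56)
pH = 5.9325

5.9325


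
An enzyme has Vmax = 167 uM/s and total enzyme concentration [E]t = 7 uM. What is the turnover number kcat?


kcat = Vmax / [E]t
kcat = 167 / 7
kcat = 23.8571 s^-1

23.8571 s^-1


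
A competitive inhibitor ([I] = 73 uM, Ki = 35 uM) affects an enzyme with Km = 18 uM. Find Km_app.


Km_app = Km * (1 + [I]/Ki)
Km_app = 18 * (1 + 73/35)
Km_app = 55.5429 uM

55.5429 uM


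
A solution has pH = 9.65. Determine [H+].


[H+] = 10^(-pH)
[H+] = 10^(-9.65)
[H+] = 2.239e-10 M

2.239e-10 M


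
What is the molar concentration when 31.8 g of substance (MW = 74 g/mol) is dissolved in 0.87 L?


C = (mass / MW) / volume
C = (31.8 / 74) / 0.87
C = 0.4939 M

0.4939 M


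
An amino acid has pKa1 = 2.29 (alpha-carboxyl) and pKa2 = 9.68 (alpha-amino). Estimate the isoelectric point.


pI = (pKa1 + pKa2) / 2
pI = (2.29 + 9.68) / 2
pI = 5.985

5.985


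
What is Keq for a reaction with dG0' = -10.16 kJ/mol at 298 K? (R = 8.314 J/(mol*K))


Keq = exp(-dG0 * 1000 / (R * T))
Keq = exp(-(-10.16) * 1000 / (8.314 * 298))
Keq = 60.3879

60.3879


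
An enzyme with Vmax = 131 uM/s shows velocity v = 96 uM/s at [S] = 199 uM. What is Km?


Km = [S] * (Vmax - v) / v
Km = 199 * (131 - 96) / 96
Km = 72.5521 uM

72.5521 uM


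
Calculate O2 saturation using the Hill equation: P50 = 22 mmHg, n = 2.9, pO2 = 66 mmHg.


Y = pO2^n / (P50^n + pO2^n)
Y = 66^2.9 / (22^2.9 + 66^2.9)
Y = 96.03%

96.03%


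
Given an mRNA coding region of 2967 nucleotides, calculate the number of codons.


codons = nucleotides / 3
codons = 2967 / 3 = 989

989


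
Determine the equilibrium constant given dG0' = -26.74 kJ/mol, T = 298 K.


Keq = exp(-dG0 * 1000 / (R * T))
Keq = exp(-(-26.74) * 1000 / (8.314 * 298))
Keq = 48670.3156

48670.3156


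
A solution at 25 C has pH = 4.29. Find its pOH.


pOH = 14 - pH
pOH = 14 - 4.29
pOH = 9.71

9.71


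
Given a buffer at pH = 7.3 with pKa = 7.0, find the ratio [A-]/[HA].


[A-]/[HA] = 10^(pH - pKa)
= 10^(7.3 - 7.0)
= 1.9953

1.9953


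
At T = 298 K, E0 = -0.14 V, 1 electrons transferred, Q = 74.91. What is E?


E = E0 - (RT/nF) * ln(Q)
E = -0.14 - (8.314 * 298 / (1 * 96485)) * ln(74.91)
E = -0.2508 V

-0.2508 V


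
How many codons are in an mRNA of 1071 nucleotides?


codons = nucleotides / 3
codons = 1071 / 3 = 357

357


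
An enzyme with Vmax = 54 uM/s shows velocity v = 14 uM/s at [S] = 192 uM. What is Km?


Km = [S] * (Vmax - v) / v
Km = 192 * (54 - 14) / 14
Km = 548.5714 uM

548.5714 uM


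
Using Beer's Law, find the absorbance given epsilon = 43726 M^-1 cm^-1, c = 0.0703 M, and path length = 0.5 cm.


A = epsilon * c * l
A = 43726 * 0.0703 * 0.5
A = 1536.9689

1536.9689


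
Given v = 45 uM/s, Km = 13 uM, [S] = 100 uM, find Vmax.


Vmax = v * (Km + [S]) / [S]
Vmax = 45 * (13 + 100) / 100
Vmax = 50.85 uM/s

50.85 uM/s


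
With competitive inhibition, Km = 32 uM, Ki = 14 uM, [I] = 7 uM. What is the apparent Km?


Km_app = Km * (1 + [I]/Ki)
Km_app = 32 * (1 + 7/14)
Km_app = 48.0 uM

48.0 uM


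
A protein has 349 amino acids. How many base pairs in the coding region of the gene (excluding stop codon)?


Each amino acid = 1 codon = 3 bp
bp = 349 * 3 = 1047 bp

1047 bp


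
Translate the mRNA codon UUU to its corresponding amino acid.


Standard genetic code lookup.
Codon UUU -> Phe

Phe


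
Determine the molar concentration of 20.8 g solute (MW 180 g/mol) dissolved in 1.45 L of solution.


C = (mass / MW) / volume
C = (20.8 / 180) / 1.45
C = 0.0797 M

0.0797 M


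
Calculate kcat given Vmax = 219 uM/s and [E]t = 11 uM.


kcat = Vmax / [E]t
kcat = 219 / 11
kcat = 19.9091 s^-1

19.9091 s^-1


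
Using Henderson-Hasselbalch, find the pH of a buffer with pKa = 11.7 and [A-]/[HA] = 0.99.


pH = pKa + log10([A-]/[HA])
pH = 11.7 + log10(0.99)
pH = 11.6956

11.6956


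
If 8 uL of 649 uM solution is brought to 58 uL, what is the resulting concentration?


C2 = C1 * V1 / V2
C2 = 649 * 8 / 58
C2 = 89.5172 uM

89.5172 uM


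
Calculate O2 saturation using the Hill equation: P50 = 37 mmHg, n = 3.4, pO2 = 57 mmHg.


Y = pO2^n / (P50^n + pO2^n)
Y = 57^3.4 / (37^3.4 + 57^3.4)
Y = 81.29%

81.29%


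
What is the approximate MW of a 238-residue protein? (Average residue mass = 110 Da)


MW = n_residues * 110 Da
MW = 238 * 110
MW = 26180 Da

26180 Da


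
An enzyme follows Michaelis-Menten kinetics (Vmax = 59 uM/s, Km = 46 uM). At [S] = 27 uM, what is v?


v = Vmax * [S] / (Km + [S])
v = 59 * 27 / (46 + 27)
v = 21.8219 uM/s

21.8219 uM/s


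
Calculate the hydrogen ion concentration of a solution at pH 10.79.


[H+] = 10^(-pH)
[H+] = 10^(-10.79)
[H+] = 1.622e-11 M

1.622e-11 M


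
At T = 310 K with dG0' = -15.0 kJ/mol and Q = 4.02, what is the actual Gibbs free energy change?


dG = dG0' + RT * ln(Q) / 1000
dG = -15.0 + 8.314 * 310 * ln(4.02) / 1000
dG = -11.4142 kJ/mol

-11.4142 kJ/mol


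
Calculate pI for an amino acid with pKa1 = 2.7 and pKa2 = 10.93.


pI = (pKa1 + pKa2) / 2
pI = (2.7 + 10.93) / 2
pI = 6.815

6.815


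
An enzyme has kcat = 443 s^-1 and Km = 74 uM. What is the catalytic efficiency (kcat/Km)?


Catalytic efficiency = kcat / Km
= 443 / 74
= 5.9865 uM^-1*s^-1

5.9865 uM^-1*s^-1


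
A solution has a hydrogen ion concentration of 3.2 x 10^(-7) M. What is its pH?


pH = -log10([H+])
pH = -log10(3.2 x 10^(-7))
pH = 6.4949

6.4949


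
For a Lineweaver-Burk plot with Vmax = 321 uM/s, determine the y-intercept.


y-intercept = 1/Vmax
= 1/321
= 0.0031 s/uM

0.0031 s/uM


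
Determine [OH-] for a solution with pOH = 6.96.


[OH-] = 10^(-pOH)
[OH-] = 10^(-6.96)
[OH-] = 1.096e-07 M

1.096e-07 M


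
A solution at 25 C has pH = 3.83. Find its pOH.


pOH = 14 - pH
pOH = 14 - 3.83
pOH = 10.17

10.17


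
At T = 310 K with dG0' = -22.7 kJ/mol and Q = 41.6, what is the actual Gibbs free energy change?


dG = dG0' + RT * ln(Q) / 1000
dG = -22.7 + 8.314 * 310 * ln(41.6) / 1000
dG = -13.0914 kJ/mol

-13.0914 kJ/mol


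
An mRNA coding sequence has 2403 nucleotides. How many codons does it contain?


codons = nucleotides / 3
codons = 2403 / 3 = 801

801


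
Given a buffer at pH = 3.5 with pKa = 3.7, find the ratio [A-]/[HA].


[A-]/[HA] = 10^(pH - pKa)
= 10^(3.5 - 3.7)
= 0.631

0.631


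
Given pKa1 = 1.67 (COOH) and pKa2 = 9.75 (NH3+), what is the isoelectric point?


pI = (pKa1 + pKa2) / 2
pI = (1.67 + 9.75) / 2
pI = 5.71

5.71


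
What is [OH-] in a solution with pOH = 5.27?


[OH-] = 10^(-pOH)
[OH-] = 10^(-5.27)
[OH-] = 5.370e-06 M

5.370e-06 M


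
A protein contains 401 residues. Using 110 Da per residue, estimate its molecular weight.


MW = n_residues * 110 Da
MW = 401 * 110
MW = 44110 Da

44110 Da


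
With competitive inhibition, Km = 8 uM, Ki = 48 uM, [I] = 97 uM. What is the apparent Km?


Km_app = Km * (1 + [I]/Ki)
Km_app = 8 * (1 + 97/48)
Km_app = 24.1667 uM

24.1667 uM


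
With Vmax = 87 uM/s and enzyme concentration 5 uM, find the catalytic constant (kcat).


kcat = Vmax / [E]t
kcat = 87 / 5
kcat = 17.4 s^-1

17.4 s^-1


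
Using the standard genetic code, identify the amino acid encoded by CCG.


Standard genetic code lookup.
Codon CCG -> Pro

Pro


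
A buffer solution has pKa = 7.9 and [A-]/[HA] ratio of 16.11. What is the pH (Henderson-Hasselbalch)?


pH = pKa + log10([A-]/[HA])
pH = 7.9 + log10(16.11)
pH = 9.1071

9.1071


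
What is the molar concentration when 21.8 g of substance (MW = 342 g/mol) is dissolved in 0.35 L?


C = (mass / MW) / volume
C = (21.8 / 342) / 0.35
C = 0.1821 M

0.1821 M


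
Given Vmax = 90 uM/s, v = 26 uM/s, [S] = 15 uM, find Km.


Km = [S] * (Vmax - v) / v
Km = 15 * (90 - 26) / 26
Km = 36.9231 uM

36.9231 uM


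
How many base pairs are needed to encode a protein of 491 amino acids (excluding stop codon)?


Each amino acid = 1 codon = 3 bp
bp = 491 * 3 = 1473 bp

1473 bp


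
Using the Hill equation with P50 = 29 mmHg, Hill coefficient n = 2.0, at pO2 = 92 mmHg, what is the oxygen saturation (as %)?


Y = pO2^n / (P50^n + pO2^n)
Y = 92^2.0 / (29^2.0 + 92^2.0)
Y = 90.96%

90.96%


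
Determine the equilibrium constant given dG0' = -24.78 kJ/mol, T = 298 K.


Keq = exp(-dG0 * 1000 / (R * T))
Keq = exp(-(-24.78) * 1000 / (8.314 * 298))
Keq = 22064.5493

22064.5493


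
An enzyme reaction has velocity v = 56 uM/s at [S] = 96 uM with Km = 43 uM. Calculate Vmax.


Vmax = v * (Km + [S]) / [S]
Vmax = 56 * (43 + 96) / 96
Vmax = 81.0833 uM/s

81.0833 uM/s


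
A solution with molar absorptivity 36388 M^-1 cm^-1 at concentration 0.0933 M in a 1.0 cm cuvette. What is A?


A = epsilon * c * l
A = 36388 * 0.0933 * 1.0
A = 3395.0004

3395.0004


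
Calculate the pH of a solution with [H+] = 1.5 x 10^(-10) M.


pH = -log10([H+])
pH = -log10(1.5 x 10^(-10))
pH = 9.8239

9.8239


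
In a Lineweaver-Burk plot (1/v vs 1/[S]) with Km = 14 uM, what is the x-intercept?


x-intercept = -1/Km
= -1/14
= -0.0714 1/uM

-0.0714 1/uM


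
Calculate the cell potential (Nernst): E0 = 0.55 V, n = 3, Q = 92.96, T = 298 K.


E = E0 - (RT/nF) * ln(Q)
E = 0.55 - (8.314 * 298 / (3 * 96485)) * ln(92.96)
E = 0.5112 V

0.5112 V


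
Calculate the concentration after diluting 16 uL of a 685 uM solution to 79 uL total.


C2 = C1 * V1 / V2
C2 = 685 * 16 / 79
C2 = 138.7342 uM

138.7342 uM


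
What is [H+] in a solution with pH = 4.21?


[H+] = 10^(-pH)
[H+] = 10^(-4.21)
[H+] = 6.166e-05 M

6.166e-05 M


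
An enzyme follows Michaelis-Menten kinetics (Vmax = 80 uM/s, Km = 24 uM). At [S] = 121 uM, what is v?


v = Vmax * [S] / (Km + [S])
v = 80 * 121 / (24 + 121)
v = 66.7586 uM/s

66.7586 uM/s


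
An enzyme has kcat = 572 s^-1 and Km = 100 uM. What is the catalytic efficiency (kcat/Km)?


Catalytic efficiency = kcat / Km
= 572 / 100
= 5.72 uM^-1*s^-1

5.72 uM^-1*s^-1


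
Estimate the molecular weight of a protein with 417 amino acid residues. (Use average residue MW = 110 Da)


MW = n_residues * 110 Da
MW = 417 * 110
MW = 45870 Da

45870 Da


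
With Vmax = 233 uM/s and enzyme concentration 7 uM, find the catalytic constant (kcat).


kcat = Vmax / [E]t
kcat = 233 / 7
kcat = 33.2857 s^-1

33.2857 s^-1


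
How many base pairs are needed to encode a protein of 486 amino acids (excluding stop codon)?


Each amino acid = 1 codon = 3 bp
bp = 486 * 3 = 1458 bp

1458 bp


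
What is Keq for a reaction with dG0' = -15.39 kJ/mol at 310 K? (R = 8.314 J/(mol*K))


Keq = exp(-dG0 * 1000 / (R * T))
Keq = exp(-(-15.39) * 1000 / (8.314 * 310))
Keq = 392.0043

392.0043


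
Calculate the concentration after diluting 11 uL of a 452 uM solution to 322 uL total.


C2 = C1 * V1 / V2
C2 = 452 * 11 / 322
C2 = 15.441 uM

15.441 uM


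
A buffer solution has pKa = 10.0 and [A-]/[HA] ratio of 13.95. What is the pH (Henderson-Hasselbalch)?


pH = pKa + log10([A-]/[HA])
pH = 10.0 + log10(13.95)
pH = 11.1446

11.1446


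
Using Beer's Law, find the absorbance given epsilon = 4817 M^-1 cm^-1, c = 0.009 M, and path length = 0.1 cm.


A = epsilon * c * l
A = 4817 * 0.009 * 0.1
A = 4.3353

4.3353


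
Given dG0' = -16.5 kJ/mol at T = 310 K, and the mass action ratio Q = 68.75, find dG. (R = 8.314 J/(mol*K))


dG = dG0' + RT * ln(Q) / 1000
dG = -16.5 + 8.314 * 310 * ln(68.75) / 1000
dG = -5.5966 kJ/mol

-5.5966 kJ/mol


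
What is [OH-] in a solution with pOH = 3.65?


[OH-] = 10^(-pOH)
[OH-] = 10^(-3.65)
[OH-] = 2.239e-04 M

2.239e-04 M


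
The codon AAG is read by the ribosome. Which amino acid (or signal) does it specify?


Standard genetic code lookup.
Codon AAG -> Lys

Lys


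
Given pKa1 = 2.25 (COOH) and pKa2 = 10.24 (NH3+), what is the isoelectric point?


pI = (pKa1 + pKa2) / 2
pI = (2.25 + 10.24) / 2
pI = 6.245

6.245


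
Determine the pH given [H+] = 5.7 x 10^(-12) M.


pH = -log10([H+])
pH = -log10(5.7 x 10^(-12))
pH = 11.2441

11.2441


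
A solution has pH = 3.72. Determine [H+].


[H+] = 10^(-pH)
[H+] = 10^(-3.72)
[H+] = 1.905e-04 M

1.905e-04 M


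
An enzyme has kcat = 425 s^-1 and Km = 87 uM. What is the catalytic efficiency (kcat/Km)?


Catalytic efficiency = kcat / Km
= 425 / 87
= 4.8851 uM^-1*s^-1

4.8851 uM^-1*s^-1


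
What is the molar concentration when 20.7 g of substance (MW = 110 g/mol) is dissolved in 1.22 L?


C = (mass / MW) / volume
C = (20.7 / 110) / 1.22
C = 0.1542 M

0.1542 M


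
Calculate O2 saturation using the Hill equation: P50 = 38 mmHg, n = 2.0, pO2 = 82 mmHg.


Y = pO2^n / (P50^n + pO2^n)
Y = 82^2.0 / (38^2.0 + 82^2.0)
Y = 82.32%

82.32%


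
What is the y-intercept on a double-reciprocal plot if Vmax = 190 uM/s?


y-intercept = 1/Vmax
= 1/190
= 0.0053 s/uM

0.0053 s/uM


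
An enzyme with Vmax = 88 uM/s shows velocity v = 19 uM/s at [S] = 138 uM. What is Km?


Km = [S] * (Vmax - v) / v
Km = 138 * (88 - 19) / 19
Km = 501.1579 uM

501.1579 uM


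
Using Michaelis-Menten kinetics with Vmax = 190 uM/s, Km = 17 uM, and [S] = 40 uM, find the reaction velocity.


v = Vmax * [S] / (Km + [S])
v = 190 * 40 / (17 + 40)
v = 133.3333 uM/s

133.3333 uM/s


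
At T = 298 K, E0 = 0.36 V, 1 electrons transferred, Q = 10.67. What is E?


E = E0 - (RT/nF) * ln(Q)
E = 0.36 - (8.314 * 298 / (1 * 96485)) * ln(10.67)
E = 0.2992 V

0.2992 V


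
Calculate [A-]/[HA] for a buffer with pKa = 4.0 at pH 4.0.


[A-]/[HA] = 10^(pH - pKa)
= 10^(4.0 - 4.0)
= 1.0

1.0


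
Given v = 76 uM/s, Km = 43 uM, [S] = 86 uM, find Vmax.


Vmax = v * (Km + [S]) / [S]
Vmax = 76 * (43 + 86) / 86
Vmax = 114.0 uM/s

114.0 uM/s


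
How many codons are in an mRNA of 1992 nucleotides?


codons = nucleotides / 3
codons = 1992 / 3 = 664

664


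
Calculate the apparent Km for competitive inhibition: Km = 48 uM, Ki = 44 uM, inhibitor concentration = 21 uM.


Km_app = Km * (1 + [I]/Ki)
Km_app = 48 * (1 + 21/44)
Km_app = 70.9091 uM

70.9091 uM


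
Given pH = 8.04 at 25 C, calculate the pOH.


pOH = 14 - pH
pOH = 14 - 8.04
pOH = 5.96

5.96


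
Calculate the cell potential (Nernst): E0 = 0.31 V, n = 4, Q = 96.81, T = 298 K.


E = E0 - (RT/nF) * ln(Q)
E = 0.31 - (8.314 * 298 / (4 * 96485)) * ln(96.81)
E = 0.2806 V

0.2806 V


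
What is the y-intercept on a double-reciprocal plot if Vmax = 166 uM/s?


y-intercept = 1/Vmax
= 1/166
= 0.006 s/uM

0.006 s/uM


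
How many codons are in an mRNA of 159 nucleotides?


codons = nucleotides / 3
codons = 159 / 3 = 53

53


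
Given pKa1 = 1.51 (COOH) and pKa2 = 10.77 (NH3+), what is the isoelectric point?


pI = (pKa1 + pKa2) / 2
pI = (1.51 + 10.77) / 2
pI = 6.14

6.14


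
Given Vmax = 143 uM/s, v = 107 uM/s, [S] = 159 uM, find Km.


Km = [S] * (Vmax - v) / v
Km = 159 * (143 - 107) / 107
Km = 53.4953 uM

53.4953 uM


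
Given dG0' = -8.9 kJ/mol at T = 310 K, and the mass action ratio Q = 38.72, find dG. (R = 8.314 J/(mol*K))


dG = dG0' + RT * ln(Q) / 1000
dG = -8.9 + 8.314 * 310 * ln(38.72) / 1000
dG = 0.5237 kJ/mol

0.5237 kJ/mol


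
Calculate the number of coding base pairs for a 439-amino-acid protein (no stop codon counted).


Each amino acid = 1 codon = 3 bp
bp = 439 * 3 = 1317 bp

1317 bp


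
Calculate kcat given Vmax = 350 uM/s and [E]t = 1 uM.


kcat = Vmax / [E]t
kcat = 350 / 1
kcat = 350.0 s^-1

350.0 s^-1


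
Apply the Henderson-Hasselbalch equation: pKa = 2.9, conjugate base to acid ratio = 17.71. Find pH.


pH = pKa + log10([A-]/[HA])
pH = 2.9 + log10(17.71)
pH = 4.1482

4.1482


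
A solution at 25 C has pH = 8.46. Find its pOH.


pOH = 14 - pH
pOH = 14 - 8.46
pOH = 5.54

5.54


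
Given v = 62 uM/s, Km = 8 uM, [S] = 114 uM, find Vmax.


Vmax = v * (Km + [S]) / [S]
Vmax = 62 * (8 + 114) / 114
Vmax = 66.3509 uM/s

66.3509 uM/s


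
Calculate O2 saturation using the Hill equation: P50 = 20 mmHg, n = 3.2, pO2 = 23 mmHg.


Y = pO2^n / (P50^n + pO2^n)
Y = 23^3.2 / (20^3.2 + 23^3.2)
Y = 61.0%

61.0%


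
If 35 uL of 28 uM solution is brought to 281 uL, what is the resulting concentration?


C2 = C1 * V1 / V2
C2 = 28 * 35 / 281
C2 = 3.4875 uM

3.4875 uM


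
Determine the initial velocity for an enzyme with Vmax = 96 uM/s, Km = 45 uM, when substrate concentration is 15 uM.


v = Vmax * [S] / (Km + [S])
v = 96 * 15 / (45 + 15)
v = 24.0 uM/s

24.0 uM/s


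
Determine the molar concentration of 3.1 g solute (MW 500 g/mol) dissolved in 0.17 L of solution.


C = (mass / MW) / volume
C = (3.1 / 500) / 0.17
C = 0.0365 M

0.0365 M


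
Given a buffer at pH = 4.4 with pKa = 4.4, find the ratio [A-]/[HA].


[A-]/[HA] = 10^(pH - pKa)
= 10^(4.4 - 4.4)
= 1.0

1.0


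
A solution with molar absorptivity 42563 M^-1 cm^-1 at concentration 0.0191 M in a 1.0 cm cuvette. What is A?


A = epsilon * c * l
A = 42563 * 0.0191 * 1.0
A = 812.9533

812.9533


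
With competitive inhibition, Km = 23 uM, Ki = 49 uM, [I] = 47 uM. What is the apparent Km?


Km_app = Km * (1 + [I]/Ki)
Km_app = 23 * (1 + 47/49)
Km_app = 45.0612 uM

45.0612 uM


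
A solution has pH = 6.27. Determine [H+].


[H+] = 10^(-pH)
[H+] = 10^(-6.27)
[H+] = 5.370e-07 M

5.370e-07 M


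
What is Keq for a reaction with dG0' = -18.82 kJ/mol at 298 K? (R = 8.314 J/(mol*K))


Keq = exp(-dG0 * 1000 / (R * T))
Keq = exp(-(-18.82) * 1000 / (8.314 * 298))
Keq = 1990.5108

1990.5108


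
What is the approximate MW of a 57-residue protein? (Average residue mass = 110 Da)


MW = n_residues * 110 Da
MW = 57 * 110
MW = 6270 Da

6270 Da


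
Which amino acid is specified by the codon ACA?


Standard genetic code lookup.
Codon ACA -> Thr

Thr


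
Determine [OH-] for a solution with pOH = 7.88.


[OH-] = 10^(-pOH)
[OH-] = 10^(-7.88)
[OH-] = 1.318e-08 M

1.318e-08 M


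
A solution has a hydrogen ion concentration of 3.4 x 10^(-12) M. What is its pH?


pH = -log10([H+])
pH = -log10(3.4 x 10^(-12))
pH = 11.4685

11.4685


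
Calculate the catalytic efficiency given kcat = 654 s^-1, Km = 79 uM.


Catalytic efficiency = kcat / Km
= 654 / 79
= 8.2785 uM^-1*s^-1

8.2785 uM^-1*s^-1


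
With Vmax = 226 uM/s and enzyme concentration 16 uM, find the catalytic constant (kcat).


kcat = Vmax / [E]t
kcat = 226 / 16
kcat = 14.125 s^-1

14.125 s^-1


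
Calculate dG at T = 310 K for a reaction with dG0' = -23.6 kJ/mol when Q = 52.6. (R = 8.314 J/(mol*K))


dG = dG0' + RT * ln(Q) / 1000
dG = -23.6 + 8.314 * 310 * ln(52.6) / 1000
dG = -13.3867 kJ/mol

-13.3867 kJ/mol


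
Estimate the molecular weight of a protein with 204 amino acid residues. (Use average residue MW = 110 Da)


MW = n_residues * 110 Da
MW = 204 * 110
MW = 22440 Da

22440 Da


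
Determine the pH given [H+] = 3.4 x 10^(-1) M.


pH = -log10([H+])
pH = -log10(3.4 x 10^(-1))
pH = 0.4685

0.4685


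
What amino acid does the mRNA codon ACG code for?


Standard genetic code lookup.
Codon ACG -> Thr

Thr


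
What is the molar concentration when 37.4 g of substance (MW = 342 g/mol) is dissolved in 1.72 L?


C = (mass / MW) / volume
C = (37.4 / 342) / 1.72
C = 0.0636 M

0.0636 M


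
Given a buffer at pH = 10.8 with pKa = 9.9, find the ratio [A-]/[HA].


[A-]/[HA] = 10^(pH - pKa)
= 10^(10.8 - 9.9)
= 7.9433

7.9433


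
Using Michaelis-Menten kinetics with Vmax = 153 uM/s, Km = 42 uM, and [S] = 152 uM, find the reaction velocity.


v = Vmax * [S] / (Km + [S])
v = 153 * 152 / (42 + 152)
v = 119.8763 uM/s

119.8763 uM/s


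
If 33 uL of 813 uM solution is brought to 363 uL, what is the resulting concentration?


C2 = C1 * V1 / V2
C2 = 813 * 33 / 363
C2 = 73.9091 uM

73.9091 uM


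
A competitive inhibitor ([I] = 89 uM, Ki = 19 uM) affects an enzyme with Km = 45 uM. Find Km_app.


Km_app = Km * (1 + [I]/Ki)
Km_app = 45 * (1 + 89/19)
Km_app = 255.7895 uM

255.7895 uM


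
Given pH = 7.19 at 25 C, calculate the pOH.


pOH = 14 - pH
pOH = 14 - 7.19
pOH = 6.81

6.81


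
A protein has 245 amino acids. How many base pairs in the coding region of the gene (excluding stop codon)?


Each amino acid = 1 codon = 3 bp
bp = 245 * 3 = 735 bp

735 bp
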